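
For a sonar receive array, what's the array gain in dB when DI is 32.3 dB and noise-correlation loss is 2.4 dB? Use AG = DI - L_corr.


29.9 dB


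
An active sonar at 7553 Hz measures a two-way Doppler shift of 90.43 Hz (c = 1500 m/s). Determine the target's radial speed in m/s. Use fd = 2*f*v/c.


From fd = 2*f*v/c, v = c*fd/(2*f) = 1500 * 90.43 / (2*7553) = 8.98

8.98 m/s


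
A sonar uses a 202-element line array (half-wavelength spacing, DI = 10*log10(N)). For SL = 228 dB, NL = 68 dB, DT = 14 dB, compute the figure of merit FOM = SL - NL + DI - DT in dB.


169.05 dB


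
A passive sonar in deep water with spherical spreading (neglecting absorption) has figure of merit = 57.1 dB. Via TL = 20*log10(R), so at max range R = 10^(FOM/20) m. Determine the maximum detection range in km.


0.72 km


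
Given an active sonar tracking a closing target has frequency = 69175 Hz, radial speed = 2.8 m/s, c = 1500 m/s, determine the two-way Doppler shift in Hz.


fd = 2*f*v/c = 2 * 69175 * 2.8 / 1500 = 258.25

258.25 Hz


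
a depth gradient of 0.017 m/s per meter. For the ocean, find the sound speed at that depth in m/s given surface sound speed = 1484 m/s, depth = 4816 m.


1565.872 m/s


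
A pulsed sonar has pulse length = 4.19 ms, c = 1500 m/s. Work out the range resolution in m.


dR = c*tau/2 = 1500 * 4.19e-3 / 2 = 3.1425

3.1425 m


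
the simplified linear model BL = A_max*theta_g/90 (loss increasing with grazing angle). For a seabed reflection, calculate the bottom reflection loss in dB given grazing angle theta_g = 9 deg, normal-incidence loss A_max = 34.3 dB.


3.43 dB


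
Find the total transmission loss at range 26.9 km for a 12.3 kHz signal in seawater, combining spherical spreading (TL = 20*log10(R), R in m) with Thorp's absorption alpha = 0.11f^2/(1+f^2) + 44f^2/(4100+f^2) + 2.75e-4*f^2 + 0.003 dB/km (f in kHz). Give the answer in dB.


134.86 dB


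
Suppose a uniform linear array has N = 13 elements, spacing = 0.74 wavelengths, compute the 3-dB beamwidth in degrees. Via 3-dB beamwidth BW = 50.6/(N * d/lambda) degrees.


BW = 50.6 / (13 * 0.74) = 50.6 / 9.62 = 5.26

5.26 deg


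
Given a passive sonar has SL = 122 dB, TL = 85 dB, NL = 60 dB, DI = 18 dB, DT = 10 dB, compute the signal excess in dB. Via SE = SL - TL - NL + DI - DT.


SE = SL - TL - NL + DI - DT = 122 - 85 - 60 + 18 - 10 = -15

-15 dB


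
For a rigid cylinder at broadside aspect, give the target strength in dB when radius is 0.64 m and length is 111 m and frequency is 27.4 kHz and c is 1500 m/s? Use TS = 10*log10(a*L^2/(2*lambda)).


lambda = 1500/27400 = 0.05474 m
TS = 10*log10(0.64*111^2/(2*0.05474)) = 48.57

48.57 dB


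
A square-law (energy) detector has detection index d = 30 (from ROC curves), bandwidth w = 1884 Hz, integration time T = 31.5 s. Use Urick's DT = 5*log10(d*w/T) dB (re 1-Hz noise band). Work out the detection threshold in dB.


DT = 5*log10(d*w/T) = 5*log10(30 * 1884 / 31.5) = 5*log10(1794.29) = 16.27

16.27 dB


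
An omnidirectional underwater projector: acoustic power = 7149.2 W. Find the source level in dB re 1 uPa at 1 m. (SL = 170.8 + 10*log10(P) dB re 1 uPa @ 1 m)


209.34 dB


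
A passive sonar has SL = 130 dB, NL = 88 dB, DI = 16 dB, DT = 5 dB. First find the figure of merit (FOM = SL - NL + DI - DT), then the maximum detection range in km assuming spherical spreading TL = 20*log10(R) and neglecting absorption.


Step 1: FOM = SL - NL + DI - DT = 130 - 88 + 16 - 5 = 53 dB
Step 2: at max range FOM = TL = 20*log10(R), so R = 10^(53/20) = 446.68 m = 0.45 km

0.45 km


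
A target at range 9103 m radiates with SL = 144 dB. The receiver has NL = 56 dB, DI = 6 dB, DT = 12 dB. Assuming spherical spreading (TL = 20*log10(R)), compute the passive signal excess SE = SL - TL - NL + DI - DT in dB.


Step 1: TL = 20*log10(9103) = 79.18 dB
Step 2: SE = 144 - 79.18 - 56 + 6 - 12 = 2.82

2.82 dB


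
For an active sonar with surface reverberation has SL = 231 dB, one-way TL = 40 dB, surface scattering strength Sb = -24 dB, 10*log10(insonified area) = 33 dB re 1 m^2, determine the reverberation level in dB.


160 dB


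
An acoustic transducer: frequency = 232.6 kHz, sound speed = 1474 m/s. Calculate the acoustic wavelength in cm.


0.63 cm


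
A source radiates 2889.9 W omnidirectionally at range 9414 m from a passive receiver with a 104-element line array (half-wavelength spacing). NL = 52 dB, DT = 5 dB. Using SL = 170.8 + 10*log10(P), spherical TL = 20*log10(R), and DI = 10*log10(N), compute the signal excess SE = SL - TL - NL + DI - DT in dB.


Step 1: SL = 170.8 + 10*log10(2889.9) = 205.41 dB
Step 2: TL = 20*log10(9414) = 79.48 dB
Step 3: DI = 10*log10(104) = 20.17 dB
Step 4: SE = SL - TL - NL + DI - DT = 205.41 - 79.48 - 52 + 20.17 - 5 = 89.1

89.1 dB


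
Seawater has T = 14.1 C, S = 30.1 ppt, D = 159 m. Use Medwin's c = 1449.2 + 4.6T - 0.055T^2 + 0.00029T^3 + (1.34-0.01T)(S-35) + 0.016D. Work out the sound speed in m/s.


c = 1449.2 + 4.6*14.1 - 0.055*14.1^2 + 0.00029*14.1^3 + (1.34 - 0.01*14.1)*(30.1 - 35) + 0.016*159 = 1500.61

1500.61 m/s


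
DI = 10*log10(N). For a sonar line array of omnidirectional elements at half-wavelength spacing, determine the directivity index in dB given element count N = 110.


20.41 dB


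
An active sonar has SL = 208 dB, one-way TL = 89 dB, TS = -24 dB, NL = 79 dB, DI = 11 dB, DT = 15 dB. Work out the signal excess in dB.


-77 dB


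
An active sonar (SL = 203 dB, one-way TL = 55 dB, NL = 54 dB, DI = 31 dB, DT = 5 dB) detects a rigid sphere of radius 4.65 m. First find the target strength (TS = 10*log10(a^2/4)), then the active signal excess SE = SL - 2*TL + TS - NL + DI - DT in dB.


Step 1: TS = 10*log10(4.65^2/4) = 7.33 dB
Step 2: SE = SL - 2*TL + TS - NL + DI - DT = 203 - 2*55 + (7.33) - 54 + 31 - 5 = 72.33

72.33 dB


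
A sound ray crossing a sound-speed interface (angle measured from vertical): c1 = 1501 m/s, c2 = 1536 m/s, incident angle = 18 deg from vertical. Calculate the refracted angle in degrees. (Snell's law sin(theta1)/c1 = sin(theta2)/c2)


sin(theta2) = (c2/c1)*sin(theta1) = (1536/1501)*sin(18 deg) = 0.31622
theta2 = arcsin(0.31622) = 18.43

18.43 deg


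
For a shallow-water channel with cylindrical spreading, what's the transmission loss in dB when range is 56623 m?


TL = 10*log10(56623) = 47.53

47.53 dB


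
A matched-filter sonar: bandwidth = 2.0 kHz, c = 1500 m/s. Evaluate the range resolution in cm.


dR = c/(2*BW) = 1500 / (2 * 2.0e3) = 0.375 m = 37.5 cm

37.5 cm


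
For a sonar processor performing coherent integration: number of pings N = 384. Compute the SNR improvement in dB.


Gain = 10*log10(384) = 25.84

25.84 dB


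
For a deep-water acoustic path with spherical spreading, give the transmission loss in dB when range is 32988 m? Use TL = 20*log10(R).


90.37 dB


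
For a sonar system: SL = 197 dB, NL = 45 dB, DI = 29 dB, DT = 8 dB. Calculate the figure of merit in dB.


173 dB


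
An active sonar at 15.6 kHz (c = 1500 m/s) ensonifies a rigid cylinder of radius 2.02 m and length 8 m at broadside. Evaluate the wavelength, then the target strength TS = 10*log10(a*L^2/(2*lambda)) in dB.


Step 1: lambda = c/f = 1500/15600 = 0.09615 m
Step 2: TS = 10*log10(a*L^2/(2*lambda)) = 10*log10(2.02*8^2/(2*0.09615)) = 28.28

28.28 dB


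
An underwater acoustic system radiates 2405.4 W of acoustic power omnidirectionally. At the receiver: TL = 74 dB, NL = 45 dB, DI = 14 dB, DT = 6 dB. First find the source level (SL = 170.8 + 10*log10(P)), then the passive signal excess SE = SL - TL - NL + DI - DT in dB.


Step 1: SL = 170.8 + 10*log10(2405.4) = 204.61 dB
Step 2: SE = SL - TL - NL + DI - DT = 204.61 - 74 - 45 + 14 - 6 = 93.61

93.61 dB


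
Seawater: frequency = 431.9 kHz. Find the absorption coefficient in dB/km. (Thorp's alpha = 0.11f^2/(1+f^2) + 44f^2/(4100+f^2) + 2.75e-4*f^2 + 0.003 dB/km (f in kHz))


f^2 = 186537.61
alpha = 0.11*186537.61/(1+186537.61) + 44*186537.61/(4100+186537.61) + 2.75e-4*186537.61 + 0.003 = 94.465

94.465 dB/km


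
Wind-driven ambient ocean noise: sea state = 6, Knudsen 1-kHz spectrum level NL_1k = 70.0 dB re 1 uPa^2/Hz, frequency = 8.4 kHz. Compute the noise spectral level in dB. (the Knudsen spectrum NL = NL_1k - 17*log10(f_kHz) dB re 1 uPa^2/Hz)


NL = NL_1k - 17*log10(f_kHz) = 70.0 - 17*log10(8.4) = 70.0 - (15.71) = 54.29

54.29 dB


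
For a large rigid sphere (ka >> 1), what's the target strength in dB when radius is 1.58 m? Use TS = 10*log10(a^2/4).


TS = 10*log10(1.58^2 / 4) = 10*log10(0.6241) = -2.05

-2.05 dB


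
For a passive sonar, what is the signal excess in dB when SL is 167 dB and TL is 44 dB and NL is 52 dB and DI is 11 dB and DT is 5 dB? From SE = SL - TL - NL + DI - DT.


77 dB


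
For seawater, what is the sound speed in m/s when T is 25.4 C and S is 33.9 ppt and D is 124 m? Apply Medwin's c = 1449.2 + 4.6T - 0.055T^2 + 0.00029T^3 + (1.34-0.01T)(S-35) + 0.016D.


1536.1 m/s


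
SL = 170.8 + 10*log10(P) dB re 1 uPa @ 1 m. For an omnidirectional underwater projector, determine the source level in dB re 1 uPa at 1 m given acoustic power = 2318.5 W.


SL = 170.8 + 10*log10(2318.5) = 170.8 + 33.65 = 204.45

204.45 dB


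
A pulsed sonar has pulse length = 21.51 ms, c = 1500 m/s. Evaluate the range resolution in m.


16.1325 m


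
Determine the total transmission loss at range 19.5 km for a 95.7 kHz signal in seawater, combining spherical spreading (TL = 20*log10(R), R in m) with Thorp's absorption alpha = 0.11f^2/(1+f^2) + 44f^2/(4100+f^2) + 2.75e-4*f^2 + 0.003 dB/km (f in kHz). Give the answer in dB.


Step 1 (Thorp): alpha = 0.11*9158.49/(1+9158.49) + 44*9158.49/(4100+9158.49) + 2.75e-4*9158.49 + 0.003 = 33.0252 dB/km
Step 2: TL_spread = 20*log10(19500) = 85.8 dB
Step 3: TL_abs = alpha*R = 33.0252 * 19.5 = 643.99 dB
Step 4: TL_total = 85.8 + 643.99 = 729.79

729.79 dB


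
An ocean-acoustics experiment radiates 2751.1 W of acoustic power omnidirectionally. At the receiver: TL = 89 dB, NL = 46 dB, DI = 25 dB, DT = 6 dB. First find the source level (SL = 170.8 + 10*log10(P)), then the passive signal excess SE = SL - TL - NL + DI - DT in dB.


Step 1: SL = 170.8 + 10*log10(2751.1) = 205.2 dB
Step 2: SE = SL - TL - NL + DI - DT = 205.2 - 89 - 46 + 25 - 6 = 89.2

89.2 dB


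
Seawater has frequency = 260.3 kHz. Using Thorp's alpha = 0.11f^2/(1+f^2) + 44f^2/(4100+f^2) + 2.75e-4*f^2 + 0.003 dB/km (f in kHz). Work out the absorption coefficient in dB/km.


f^2 = 67756.09
alpha = 0.11*67756.09/(1+67756.09) + 44*67756.09/(4100+67756.09) + 2.75e-4*67756.09 + 0.003 = 60.235

60.235 dB/km


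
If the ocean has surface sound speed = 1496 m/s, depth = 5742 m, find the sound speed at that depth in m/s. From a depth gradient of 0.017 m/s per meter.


c = 1496 + 0.017 * 5742 = 1593.614

1593.614 m/s


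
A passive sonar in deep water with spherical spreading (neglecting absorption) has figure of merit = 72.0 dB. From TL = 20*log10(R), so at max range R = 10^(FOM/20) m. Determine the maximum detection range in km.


3.98 km


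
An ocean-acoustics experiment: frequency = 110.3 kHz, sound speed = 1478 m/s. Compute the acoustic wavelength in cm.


lambda = c/f = 1478 / 110300 = 0.0134 m = 1.34 cm

1.34 cm


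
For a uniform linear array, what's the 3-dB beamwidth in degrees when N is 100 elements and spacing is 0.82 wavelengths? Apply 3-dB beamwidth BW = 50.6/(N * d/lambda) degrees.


BW = 50.6 / (100 * 0.82) = 50.6 / 82.0 = 0.62

0.62 deg


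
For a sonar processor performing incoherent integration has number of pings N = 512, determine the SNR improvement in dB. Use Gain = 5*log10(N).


Gain = 5*log10(512) = 13.55

13.55 dB


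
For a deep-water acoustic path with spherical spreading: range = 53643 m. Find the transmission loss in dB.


TL = 20*log10(53643) = 94.59

94.59 dB


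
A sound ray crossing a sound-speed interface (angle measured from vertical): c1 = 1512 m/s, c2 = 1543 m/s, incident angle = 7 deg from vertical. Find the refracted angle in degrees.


sin(theta2) = (c2/c1)*sin(theta1) = (1543/1512)*sin(7 deg) = 0.12437
theta2 = arcsin(0.12437) = 7.14

7.14 deg


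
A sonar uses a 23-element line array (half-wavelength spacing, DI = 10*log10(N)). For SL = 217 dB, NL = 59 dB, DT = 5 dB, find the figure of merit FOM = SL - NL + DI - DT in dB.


Step 1: DI = 10*log10(23) = 13.62 dB
Step 2: FOM = SL - NL + DI - DT = 217 - 59 + 13.62 - 5 = 166.62

166.62 dB


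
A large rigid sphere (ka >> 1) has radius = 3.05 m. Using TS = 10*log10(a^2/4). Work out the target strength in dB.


3.67 dB


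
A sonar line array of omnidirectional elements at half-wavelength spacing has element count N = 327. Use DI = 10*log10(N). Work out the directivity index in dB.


25.15 dB


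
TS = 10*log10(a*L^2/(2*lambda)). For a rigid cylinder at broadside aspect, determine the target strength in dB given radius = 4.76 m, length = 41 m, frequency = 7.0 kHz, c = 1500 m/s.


lambda = 1500/7000 = 0.21429 m
TS = 10*log10(4.76*41^2/(2*0.21429)) = 42.71

42.71 dB


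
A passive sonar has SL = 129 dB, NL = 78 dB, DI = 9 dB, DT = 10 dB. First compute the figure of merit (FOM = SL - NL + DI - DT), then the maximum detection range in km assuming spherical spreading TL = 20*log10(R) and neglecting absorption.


Step 1: FOM = SL - NL + DI - DT = 129 - 78 + 9 - 10 = 50 dB
Step 2: at max range FOM = TL = 20*log10(R), so R = 10^(50/20) = 316.23 m = 0.32 km

0.32 km


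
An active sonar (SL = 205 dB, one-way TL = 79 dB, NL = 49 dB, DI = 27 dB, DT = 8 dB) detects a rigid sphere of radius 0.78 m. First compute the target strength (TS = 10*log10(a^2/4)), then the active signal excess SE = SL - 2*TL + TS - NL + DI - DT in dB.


Step 1: TS = 10*log10(0.78^2/4) = -8.18 dB
Step 2: SE = SL - 2*TL + TS - NL + DI - DT = 205 - 2*79 + (-8.18) - 49 + 27 - 8 = 8.82

8.82 dB


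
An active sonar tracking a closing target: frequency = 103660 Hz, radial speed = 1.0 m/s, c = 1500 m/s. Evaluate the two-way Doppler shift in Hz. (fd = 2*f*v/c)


138.21 Hz


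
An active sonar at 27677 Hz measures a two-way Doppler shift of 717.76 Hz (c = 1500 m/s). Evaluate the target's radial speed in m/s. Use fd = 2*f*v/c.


19.45 m/s


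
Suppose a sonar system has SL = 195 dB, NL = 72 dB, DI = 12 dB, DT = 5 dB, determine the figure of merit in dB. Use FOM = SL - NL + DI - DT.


FOM = SL - NL + DI - DT = 195 - 72 + 12 - 5 = 130

130 dB


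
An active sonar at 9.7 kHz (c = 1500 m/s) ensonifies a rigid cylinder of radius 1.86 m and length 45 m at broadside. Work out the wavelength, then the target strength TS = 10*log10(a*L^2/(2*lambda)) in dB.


Step 1: lambda = c/f = 1500/9700 = 0.15464 m
Step 2: TS = 10*log10(a*L^2/(2*lambda)) = 10*log10(1.86*45^2/(2*0.15464)) = 40.86

40.86 dB


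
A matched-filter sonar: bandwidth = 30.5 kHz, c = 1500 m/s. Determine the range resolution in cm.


dR = c/(2*BW) = 1500 / (2 * 30.5e3) = 0.0246 m = 2.46 cm

2.46 cm


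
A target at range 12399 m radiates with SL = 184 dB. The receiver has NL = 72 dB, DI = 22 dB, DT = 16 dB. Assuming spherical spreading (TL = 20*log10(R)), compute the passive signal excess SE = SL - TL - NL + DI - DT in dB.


Step 1: TL = 20*log10(12399) = 81.87 dB
Step 2: SE = 184 - 81.87 - 72 + 22 - 16 = 36.13

36.13 dB


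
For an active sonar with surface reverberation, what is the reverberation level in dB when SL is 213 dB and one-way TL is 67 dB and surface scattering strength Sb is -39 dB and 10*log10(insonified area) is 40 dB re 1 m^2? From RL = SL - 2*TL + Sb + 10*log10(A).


RL = SL - 2*TL + Sb + 10*log10(A) = 213 - 2*67 + (-39) + 40 = 80

80 dB


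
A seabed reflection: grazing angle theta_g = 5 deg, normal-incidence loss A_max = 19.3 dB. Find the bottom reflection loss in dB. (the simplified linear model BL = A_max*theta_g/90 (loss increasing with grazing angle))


1.07 dB


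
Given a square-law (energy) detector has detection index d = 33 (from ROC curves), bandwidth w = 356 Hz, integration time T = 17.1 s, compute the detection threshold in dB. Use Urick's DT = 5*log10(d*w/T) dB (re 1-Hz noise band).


14.18 dB


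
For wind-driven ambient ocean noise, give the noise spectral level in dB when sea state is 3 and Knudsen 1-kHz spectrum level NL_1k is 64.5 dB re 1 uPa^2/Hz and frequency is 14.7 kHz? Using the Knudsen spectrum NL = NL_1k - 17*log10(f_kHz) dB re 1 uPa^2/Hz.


NL = NL_1k - 17*log10(f_kHz) = 64.5 - 17*log10(14.7) = 64.5 - (19.84) = 44.66

44.66 dB


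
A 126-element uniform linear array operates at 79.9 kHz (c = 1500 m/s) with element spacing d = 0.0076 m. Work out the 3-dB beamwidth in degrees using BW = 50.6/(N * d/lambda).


Step 1: lambda = 1500/79900 = 0.01877 m
Step 2: d/lambda = 0.0076/0.01877 = 0.4049
Step 3: BW = 50.6/(N * d/lambda) = 50.6/(126 * 0.4049) = 0.99

0.99 deg


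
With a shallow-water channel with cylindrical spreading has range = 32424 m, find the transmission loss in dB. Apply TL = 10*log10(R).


45.11 dB


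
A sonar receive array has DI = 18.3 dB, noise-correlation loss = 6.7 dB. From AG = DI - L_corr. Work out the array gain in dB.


11.6 dB


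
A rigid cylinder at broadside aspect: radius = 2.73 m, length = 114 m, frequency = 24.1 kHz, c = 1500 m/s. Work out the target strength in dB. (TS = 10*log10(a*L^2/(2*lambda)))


lambda = 1500/24100 = 0.06224 m
TS = 10*log10(2.73*114^2/(2*0.06224)) = 54.55

54.55 dB


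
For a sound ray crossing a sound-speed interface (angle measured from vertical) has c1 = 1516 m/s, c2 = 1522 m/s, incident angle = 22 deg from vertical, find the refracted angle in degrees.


22.09 deg


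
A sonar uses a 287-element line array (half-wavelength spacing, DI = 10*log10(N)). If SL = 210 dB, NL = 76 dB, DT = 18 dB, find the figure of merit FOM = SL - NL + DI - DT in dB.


140.58 dB


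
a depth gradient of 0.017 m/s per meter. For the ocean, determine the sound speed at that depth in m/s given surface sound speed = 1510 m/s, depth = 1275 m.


c = 1510 + 0.017 * 1275 = 1531.675

1531.675 m/s


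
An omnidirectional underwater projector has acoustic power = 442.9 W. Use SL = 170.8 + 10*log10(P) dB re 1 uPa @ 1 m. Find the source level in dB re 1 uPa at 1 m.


SL = 170.8 + 10*log10(442.9) = 170.8 + 26.46 = 197.26

197.26 dB


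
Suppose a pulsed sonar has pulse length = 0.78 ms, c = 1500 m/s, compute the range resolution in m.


dR = c*tau/2 = 1500 * 0.78e-3 / 2 = 0.585

0.585 m


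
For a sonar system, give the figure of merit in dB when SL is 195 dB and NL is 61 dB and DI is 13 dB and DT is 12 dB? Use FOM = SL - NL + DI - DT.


FOM = SL - NL + DI - DT = 195 - 61 + 13 - 12 = 135

135 dB


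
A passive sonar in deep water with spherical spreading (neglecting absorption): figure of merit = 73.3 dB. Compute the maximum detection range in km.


At max range FOM = TL, so 20*log10(R) = 73.3
R = 10^(73.3/20) = 4623.81 m = 4.62 km

4.62 km


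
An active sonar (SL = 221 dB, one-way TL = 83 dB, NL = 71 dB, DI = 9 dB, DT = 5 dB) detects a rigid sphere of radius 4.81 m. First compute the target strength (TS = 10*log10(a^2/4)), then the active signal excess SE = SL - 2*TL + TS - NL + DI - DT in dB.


Step 1: TS = 10*log10(4.81^2/4) = 7.62 dB
Step 2: SE = SL - 2*TL + TS - NL + DI - DT = 221 - 2*83 + (7.62) - 71 + 9 - 5 = -4.38

-4.38 dB


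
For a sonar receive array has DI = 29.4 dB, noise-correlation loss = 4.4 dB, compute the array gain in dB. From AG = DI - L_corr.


AG = DI - L_corr = 29.4 - 4.4 = 25.0

25.0 dB


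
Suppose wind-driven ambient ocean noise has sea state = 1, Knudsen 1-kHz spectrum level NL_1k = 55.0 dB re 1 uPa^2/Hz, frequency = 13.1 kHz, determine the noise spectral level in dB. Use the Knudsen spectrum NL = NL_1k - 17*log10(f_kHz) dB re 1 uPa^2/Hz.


NL = NL_1k - 17*log10(f_kHz) = 55.0 - 17*log10(13.1) = 55.0 - (18.99) = 36.01

36.01 dB


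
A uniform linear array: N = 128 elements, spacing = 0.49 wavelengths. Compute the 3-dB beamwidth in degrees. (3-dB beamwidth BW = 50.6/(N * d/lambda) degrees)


0.81 deg


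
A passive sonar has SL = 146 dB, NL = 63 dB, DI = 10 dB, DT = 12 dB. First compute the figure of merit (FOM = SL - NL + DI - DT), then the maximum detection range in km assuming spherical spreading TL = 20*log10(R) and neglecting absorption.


Step 1: FOM = SL - NL + DI - DT = 146 - 63 + 10 - 12 = 81 dB
Step 2: at max range FOM = TL = 20*log10(R), so R = 10^(81/20) = 11220.18 m = 11.22 km

11.22 km


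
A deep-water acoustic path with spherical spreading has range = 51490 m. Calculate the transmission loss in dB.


94.23 dB


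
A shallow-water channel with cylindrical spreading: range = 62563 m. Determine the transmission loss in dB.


47.96 dB


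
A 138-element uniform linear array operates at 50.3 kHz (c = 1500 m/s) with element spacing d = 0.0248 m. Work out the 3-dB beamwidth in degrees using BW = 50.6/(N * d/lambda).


Step 1: lambda = 1500/50300 = 0.02982 m
Step 2: d/lambda = 0.0248/0.02982 = 0.8317
Step 3: BW = 50.6/(N * d/lambda) = 50.6/(138 * 0.8317) = 0.44

0.44 deg


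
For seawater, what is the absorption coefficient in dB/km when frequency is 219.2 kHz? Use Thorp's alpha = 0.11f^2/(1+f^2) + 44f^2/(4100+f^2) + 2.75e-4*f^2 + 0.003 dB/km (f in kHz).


53.867 dB/km


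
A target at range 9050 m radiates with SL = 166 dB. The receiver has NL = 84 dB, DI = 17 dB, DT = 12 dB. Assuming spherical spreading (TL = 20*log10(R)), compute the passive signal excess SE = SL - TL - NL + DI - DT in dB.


7.87 dB


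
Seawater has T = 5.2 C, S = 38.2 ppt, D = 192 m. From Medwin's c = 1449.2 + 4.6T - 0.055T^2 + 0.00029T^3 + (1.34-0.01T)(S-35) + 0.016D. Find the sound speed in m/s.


1478.87 m/s


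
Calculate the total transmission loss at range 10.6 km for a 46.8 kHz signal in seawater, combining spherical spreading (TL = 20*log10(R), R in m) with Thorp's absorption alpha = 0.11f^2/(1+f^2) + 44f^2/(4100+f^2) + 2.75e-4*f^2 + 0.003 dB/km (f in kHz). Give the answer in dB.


Step 1 (Thorp): alpha = 0.11*2190.24/(1+2190.24) + 44*2190.24/(4100+2190.24) + 2.75e-4*2190.24 + 0.003 = 16.0359 dB/km
Step 2: TL_spread = 20*log10(10600) = 80.51 dB
Step 3: TL_abs = alpha*R = 16.0359 * 10.6 = 169.98 dB
Step 4: TL_total = 80.51 + 169.98 = 250.49

250.49 dB


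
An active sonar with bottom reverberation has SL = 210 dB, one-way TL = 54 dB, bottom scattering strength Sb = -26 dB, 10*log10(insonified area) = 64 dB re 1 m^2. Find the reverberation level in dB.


RL = SL - 2*TL + Sb + 10*log10(A) = 210 - 2*54 + (-26) + 64 = 140

140 dB


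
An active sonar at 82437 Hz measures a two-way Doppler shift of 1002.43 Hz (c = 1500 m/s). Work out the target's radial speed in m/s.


From fd = 2*f*v/c, v = c*fd/(2*f) = 1500 * 1002.43 / (2*82437) = 9.12

9.12 m/s


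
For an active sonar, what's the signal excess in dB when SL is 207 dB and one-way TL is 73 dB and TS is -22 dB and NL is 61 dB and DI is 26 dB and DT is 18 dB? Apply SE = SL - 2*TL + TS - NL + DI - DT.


-14 dB


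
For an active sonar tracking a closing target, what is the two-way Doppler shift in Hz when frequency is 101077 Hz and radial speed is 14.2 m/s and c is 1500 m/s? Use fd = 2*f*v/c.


fd = 2*f*v/c = 2 * 101077 * 14.2 / 1500 = 1913.72

1913.72 Hz


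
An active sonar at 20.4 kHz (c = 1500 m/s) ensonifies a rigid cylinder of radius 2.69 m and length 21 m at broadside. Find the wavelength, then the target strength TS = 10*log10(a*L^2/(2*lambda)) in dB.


Step 1: lambda = c/f = 1500/20400 = 0.07353 m
Step 2: TS = 10*log10(a*L^2/(2*lambda)) = 10*log10(2.69*21^2/(2*0.07353)) = 39.07

39.07 dB


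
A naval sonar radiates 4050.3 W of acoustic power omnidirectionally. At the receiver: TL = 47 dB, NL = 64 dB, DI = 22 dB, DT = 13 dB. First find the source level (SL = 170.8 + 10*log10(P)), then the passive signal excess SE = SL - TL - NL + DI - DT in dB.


Step 1: SL = 170.8 + 10*log10(4050.3) = 206.87 dB
Step 2: SE = SL - TL - NL + DI - DT = 206.87 - 47 - 64 + 22 - 13 = 104.87

104.87 dB


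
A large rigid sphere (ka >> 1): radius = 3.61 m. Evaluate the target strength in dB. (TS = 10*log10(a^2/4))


TS = 10*log10(3.61^2 / 4) = 10*log10(3.258025) = 5.13

5.13 dB


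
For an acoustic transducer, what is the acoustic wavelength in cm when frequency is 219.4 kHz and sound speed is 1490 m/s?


lambda = c/f = 1490 / 219400 = 0.0068 m = 0.68 cm

0.68 cm


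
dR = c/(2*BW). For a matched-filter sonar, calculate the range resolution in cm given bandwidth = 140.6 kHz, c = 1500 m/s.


dR = c/(2*BW) = 1500 / (2 * 140.6e3) = 0.0053 m = 0.53 cm

0.53 cm


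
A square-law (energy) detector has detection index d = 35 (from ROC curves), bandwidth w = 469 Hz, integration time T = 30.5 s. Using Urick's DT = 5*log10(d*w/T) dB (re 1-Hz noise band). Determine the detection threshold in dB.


DT = 5*log10(d*w/T) = 5*log10(35 * 469 / 30.5) = 5*log10(538.2) = 13.65

13.65 dB


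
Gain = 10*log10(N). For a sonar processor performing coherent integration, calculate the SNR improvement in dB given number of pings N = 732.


28.65 dB


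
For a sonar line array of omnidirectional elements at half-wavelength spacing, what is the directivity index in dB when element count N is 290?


24.62 dB


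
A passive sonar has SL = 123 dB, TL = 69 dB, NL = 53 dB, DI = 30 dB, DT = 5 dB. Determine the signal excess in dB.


26 dB


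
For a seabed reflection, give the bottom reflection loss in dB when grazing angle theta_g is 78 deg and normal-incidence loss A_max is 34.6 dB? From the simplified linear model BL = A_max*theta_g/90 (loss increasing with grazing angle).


BL = A_max * theta_g / 90 = 34.6 * 78 / 90 = 29.99

29.99 dB


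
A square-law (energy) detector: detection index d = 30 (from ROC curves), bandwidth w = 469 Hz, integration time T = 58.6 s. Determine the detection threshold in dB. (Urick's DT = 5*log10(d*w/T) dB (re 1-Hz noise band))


11.9 dB


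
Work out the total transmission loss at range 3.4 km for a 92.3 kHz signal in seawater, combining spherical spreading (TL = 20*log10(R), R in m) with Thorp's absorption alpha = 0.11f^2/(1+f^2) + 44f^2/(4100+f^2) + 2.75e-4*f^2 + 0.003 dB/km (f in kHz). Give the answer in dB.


Step 1 (Thorp): alpha = 0.11*8519.29/(1+8519.29) + 44*8519.29/(4100+8519.29) + 2.75e-4*8519.29 + 0.003 = 32.1602 dB/km
Step 2: TL_spread = 20*log10(3400) = 70.63 dB
Step 3: TL_abs = alpha*R = 32.1602 * 3.4 = 109.34 dB
Step 4: TL_total = 70.63 + 109.34 = 179.97

179.97 dB


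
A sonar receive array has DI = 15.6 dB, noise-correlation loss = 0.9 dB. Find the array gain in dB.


14.7 dB


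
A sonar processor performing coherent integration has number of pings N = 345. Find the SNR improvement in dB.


Gain = 10*log10(345) = 25.38

25.38 dB


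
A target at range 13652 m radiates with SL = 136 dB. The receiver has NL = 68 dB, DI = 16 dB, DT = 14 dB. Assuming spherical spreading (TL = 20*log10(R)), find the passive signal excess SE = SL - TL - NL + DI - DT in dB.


Step 1: TL = 20*log10(13652) = 82.7 dB
Step 2: SE = 136 - 82.7 - 68 + 16 - 14 = -12.7

-12.7 dB


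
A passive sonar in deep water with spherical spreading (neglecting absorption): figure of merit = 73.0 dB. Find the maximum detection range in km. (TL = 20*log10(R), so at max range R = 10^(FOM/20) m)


At max range FOM = TL, so 20*log10(R) = 73.0
R = 10^(73.0/20) = 4466.84 m = 4.47 km

4.47 km


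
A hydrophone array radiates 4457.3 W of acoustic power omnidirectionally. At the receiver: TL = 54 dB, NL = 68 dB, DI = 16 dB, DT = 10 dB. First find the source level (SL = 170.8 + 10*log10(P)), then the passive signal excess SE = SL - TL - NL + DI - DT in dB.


Step 1: SL = 170.8 + 10*log10(4457.3) = 207.29 dB
Step 2: SE = SL - TL - NL + DI - DT = 207.29 - 54 - 68 + 16 - 10 = 91.29

91.29 dB


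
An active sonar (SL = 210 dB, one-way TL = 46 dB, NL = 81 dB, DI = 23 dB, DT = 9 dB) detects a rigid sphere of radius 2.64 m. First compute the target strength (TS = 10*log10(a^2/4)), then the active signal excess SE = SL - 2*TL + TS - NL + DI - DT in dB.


Step 1: TS = 10*log10(2.64^2/4) = 2.41 dB
Step 2: SE = SL - 2*TL + TS - NL + DI - DT = 210 - 2*46 + (2.41) - 81 + 23 - 9 = 53.41

53.41 dB


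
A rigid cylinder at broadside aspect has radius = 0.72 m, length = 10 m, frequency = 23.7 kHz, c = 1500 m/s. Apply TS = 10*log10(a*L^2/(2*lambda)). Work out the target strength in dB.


27.55 dB


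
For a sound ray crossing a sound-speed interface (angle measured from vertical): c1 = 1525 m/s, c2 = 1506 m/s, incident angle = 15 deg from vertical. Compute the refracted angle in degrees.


14.81 deg


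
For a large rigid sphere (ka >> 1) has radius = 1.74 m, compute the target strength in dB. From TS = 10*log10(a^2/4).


-1.21 dB


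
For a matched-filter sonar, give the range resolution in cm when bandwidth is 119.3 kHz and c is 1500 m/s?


dR = c/(2*BW) = 1500 / (2 * 119.3e3) = 0.0063 m = 0.63 cm

0.63 cm


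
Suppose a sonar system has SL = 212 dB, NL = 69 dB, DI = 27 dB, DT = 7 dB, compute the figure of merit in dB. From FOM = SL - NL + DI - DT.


FOM = SL - NL + DI - DT = 212 - 69 + 27 - 7 = 163

163 dB


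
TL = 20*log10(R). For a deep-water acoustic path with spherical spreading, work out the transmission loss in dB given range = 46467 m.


TL = 20*log10(46467) = 93.34

93.34 dB


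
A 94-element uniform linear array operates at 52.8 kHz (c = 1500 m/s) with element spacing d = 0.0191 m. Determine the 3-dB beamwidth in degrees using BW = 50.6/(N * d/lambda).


Step 1: lambda = 1500/52800 = 0.02841 m
Step 2: d/lambda = 0.0191/0.02841 = 0.6723
Step 3: BW = 50.6/(N * d/lambda) = 50.6/(94 * 0.6723) = 0.8

0.8 deg


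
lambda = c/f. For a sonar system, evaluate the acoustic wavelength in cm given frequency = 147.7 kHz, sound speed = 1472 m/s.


1.0 cm


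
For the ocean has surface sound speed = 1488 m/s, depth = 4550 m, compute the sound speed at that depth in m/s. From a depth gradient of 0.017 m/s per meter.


c = 1488 + 0.017 * 4550 = 1565.35

1565.35 m/s


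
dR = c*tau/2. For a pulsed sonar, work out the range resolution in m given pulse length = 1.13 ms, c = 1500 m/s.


dR = c*tau/2 = 1500 * 1.13e-3 / 2 = 0.8475

0.8475 m


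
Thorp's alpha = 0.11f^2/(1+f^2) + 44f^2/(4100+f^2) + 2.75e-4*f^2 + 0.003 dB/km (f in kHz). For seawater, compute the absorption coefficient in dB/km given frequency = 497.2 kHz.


f^2 = 247207.84
alpha = 0.11*247207.84/(1+247207.84) + 44*247207.84/(4100+247207.84) + 2.75e-4*247207.84 + 0.003 = 111.377

111.377 dB/km


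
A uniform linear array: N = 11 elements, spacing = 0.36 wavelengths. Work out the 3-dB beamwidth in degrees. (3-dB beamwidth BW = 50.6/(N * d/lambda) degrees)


BW = 50.6 / (11 * 0.36) = 50.6 / 3.96 = 12.78

12.78 deg


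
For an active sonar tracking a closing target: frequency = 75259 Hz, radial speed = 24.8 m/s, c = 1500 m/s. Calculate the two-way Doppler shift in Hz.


fd = 2*f*v/c = 2 * 75259 * 24.8 / 1500 = 2488.56

2488.56 Hz


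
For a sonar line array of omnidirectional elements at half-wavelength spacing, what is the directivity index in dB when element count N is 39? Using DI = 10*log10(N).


DI = 10*log10(39) = 15.91

15.91 dB


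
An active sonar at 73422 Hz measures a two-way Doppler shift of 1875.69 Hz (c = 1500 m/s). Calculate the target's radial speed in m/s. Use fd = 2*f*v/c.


From fd = 2*f*v/c, v = c*fd/(2*f) = 1500 * 1875.69 / (2*73422) = 19.16

19.16 m/s


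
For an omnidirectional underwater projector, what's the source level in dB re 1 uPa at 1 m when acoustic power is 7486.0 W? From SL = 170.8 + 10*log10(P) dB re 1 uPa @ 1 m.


209.54 dB


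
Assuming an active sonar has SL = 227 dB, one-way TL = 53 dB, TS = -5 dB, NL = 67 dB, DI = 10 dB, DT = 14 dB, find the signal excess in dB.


45 dB


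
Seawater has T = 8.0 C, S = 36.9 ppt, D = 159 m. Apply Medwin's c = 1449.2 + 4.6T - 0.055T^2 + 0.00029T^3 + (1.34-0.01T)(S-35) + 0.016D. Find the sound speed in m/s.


c = 1449.2 + 4.6*8.0 - 0.055*8.0^2 + 0.00029*8.0^3 + (1.34 - 0.01*8.0)*(36.9 - 35) + 0.016*159 = 1487.57

1487.57 m/s


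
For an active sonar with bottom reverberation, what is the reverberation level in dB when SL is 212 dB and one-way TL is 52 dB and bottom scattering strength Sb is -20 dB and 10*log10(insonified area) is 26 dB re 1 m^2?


RL = SL - 2*TL + Sb + 10*log10(A) = 212 - 2*52 + (-20) + 26 = 114

114 dB


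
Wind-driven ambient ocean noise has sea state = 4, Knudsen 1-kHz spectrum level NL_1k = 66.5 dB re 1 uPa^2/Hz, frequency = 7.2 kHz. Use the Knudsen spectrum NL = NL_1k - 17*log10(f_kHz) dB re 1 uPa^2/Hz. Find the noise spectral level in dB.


NL = NL_1k - 17*log10(f_kHz) = 66.5 - 17*log10(7.2) = 66.5 - (14.57) = 51.93

51.93 dB


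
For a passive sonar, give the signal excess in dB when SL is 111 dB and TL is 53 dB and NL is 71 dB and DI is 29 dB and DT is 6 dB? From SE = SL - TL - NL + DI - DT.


SE = SL - TL - NL + DI - DT = 111 - 53 - 71 + 29 - 6 = 10

10 dB


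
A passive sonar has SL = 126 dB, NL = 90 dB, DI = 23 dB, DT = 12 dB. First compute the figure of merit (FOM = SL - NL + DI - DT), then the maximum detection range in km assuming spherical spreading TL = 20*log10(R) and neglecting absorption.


Step 1: FOM = SL - NL + DI - DT = 126 - 90 + 23 - 12 = 47 dB
Step 2: at max range FOM = TL = 20*log10(R), so R = 10^(47/20) = 223.87 m = 0.22 km

0.22 km


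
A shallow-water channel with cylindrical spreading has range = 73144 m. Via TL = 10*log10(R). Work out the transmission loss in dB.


48.64 dB


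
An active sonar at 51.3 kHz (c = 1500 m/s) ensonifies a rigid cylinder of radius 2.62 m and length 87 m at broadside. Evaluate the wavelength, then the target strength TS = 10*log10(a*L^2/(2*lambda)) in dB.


Step 1: lambda = c/f = 1500/51300 = 0.02924 m
Step 2: TS = 10*log10(a*L^2/(2*lambda)) = 10*log10(2.62*87^2/(2*0.02924)) = 55.3

55.3 dB


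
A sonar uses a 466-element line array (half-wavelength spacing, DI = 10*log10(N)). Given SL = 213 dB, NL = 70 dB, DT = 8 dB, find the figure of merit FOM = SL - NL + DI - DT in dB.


161.68 dB


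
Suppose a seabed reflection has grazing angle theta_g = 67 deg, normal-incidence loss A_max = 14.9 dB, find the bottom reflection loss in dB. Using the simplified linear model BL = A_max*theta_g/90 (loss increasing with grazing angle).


BL = A_max * theta_g / 90 = 14.9 * 67 / 90 = 11.09

11.09 dB


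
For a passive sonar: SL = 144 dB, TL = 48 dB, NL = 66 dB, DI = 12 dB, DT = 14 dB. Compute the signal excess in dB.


SE = SL - TL - NL + DI - DT = 144 - 48 - 66 + 12 - 14 = 28

28 dB


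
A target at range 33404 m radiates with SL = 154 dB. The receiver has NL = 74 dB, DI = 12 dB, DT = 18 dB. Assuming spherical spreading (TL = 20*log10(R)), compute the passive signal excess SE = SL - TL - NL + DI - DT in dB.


Step 1: TL = 20*log10(33404) = 90.48 dB
Step 2: SE = 154 - 90.48 - 74 + 12 - 18 = -16.48

-16.48 dB


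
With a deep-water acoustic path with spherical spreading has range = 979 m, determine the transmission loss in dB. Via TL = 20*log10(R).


TL = 20*log10(979) = 59.82

59.82 dB


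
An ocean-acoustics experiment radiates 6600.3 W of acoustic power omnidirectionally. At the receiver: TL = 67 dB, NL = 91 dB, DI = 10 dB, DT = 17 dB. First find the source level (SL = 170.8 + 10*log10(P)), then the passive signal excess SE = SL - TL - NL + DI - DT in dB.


Step 1: SL = 170.8 + 10*log10(6600.3) = 209.0 dB
Step 2: SE = SL - TL - NL + DI - DT = 209.0 - 67 - 91 + 10 - 17 = 44.0

44.0 dB


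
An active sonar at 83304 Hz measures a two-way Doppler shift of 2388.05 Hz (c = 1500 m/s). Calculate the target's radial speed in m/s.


From fd = 2*f*v/c, v = c*fd/(2*f) = 1500 * 2388.05 / (2*83304) = 21.5

21.5 m/s


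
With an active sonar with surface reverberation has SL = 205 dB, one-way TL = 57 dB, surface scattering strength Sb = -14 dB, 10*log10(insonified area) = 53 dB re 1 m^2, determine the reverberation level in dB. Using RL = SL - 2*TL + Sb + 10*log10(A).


RL = SL - 2*TL + Sb + 10*log10(A) = 205 - 2*57 + (-14) + 53 = 130

130 dB


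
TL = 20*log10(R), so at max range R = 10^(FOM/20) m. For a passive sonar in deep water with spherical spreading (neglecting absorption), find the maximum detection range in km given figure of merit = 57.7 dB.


0.77 km


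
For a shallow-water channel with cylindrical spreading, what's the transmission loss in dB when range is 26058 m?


TL = 10*log10(26058) = 44.16

44.16 dB


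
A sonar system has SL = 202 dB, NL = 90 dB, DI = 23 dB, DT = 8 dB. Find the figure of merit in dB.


127 dB


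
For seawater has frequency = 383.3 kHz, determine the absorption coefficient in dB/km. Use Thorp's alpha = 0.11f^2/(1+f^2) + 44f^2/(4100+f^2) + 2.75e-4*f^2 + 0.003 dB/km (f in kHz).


f^2 = 146918.89
alpha = 0.11*146918.89/(1+146918.89) + 44*146918.89/(4100+146918.89) + 2.75e-4*146918.89 + 0.003 = 83.321

83.321 dB/km


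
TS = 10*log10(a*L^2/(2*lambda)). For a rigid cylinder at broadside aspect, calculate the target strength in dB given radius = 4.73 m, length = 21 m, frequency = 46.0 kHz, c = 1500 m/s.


45.05 dB


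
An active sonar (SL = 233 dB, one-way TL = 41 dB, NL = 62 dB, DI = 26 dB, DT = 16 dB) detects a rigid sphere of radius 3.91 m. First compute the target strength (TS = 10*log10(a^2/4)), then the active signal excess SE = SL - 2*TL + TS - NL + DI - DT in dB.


Step 1: TS = 10*log10(3.91^2/4) = 5.82 dB
Step 2: SE = SL - 2*TL + TS - NL + DI - DT = 233 - 2*41 + (5.82) - 62 + 26 - 16 = 104.82

104.82 dB


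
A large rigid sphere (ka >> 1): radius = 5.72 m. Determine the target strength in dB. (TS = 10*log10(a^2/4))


TS = 10*log10(5.72^2 / 4) = 10*log10(8.1796) = 9.13

9.13 dB


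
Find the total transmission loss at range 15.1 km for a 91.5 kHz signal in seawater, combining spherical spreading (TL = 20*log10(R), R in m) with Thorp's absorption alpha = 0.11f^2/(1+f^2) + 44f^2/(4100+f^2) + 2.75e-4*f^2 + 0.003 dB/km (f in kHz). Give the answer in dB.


566.04 dB


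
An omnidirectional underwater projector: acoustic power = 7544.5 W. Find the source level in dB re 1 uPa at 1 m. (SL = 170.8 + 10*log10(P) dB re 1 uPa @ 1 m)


209.58 dB


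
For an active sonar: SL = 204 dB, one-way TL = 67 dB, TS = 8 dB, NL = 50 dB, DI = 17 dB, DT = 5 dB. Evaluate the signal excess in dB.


SE = SL - 2*TL + TS - NL + DI - DT = 204 - 2*67 + (8) - 50 + 17 - 5 = 40

40 dB


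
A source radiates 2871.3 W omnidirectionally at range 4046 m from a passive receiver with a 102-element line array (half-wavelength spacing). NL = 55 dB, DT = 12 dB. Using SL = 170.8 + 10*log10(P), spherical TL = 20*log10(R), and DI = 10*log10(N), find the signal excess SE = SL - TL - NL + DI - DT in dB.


Step 1: SL = 170.8 + 10*log10(2871.3) = 205.38 dB
Step 2: TL = 20*log10(4046) = 72.14 dB
Step 3: DI = 10*log10(102) = 20.09 dB
Step 4: SE = SL - TL - NL + DI - DT = 205.38 - 72.14 - 55 + 20.09 - 12 = 86.33

86.33 dB


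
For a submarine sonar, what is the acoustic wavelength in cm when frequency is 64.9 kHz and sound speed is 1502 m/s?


2.31 cm


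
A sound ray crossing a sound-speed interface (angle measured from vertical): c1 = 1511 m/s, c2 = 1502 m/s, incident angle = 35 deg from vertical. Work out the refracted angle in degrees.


34.76 deg


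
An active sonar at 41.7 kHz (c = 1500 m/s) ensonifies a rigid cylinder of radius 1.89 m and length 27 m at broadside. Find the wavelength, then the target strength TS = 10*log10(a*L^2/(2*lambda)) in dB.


Step 1: lambda = c/f = 1500/41700 = 0.03597 m
Step 2: TS = 10*log10(a*L^2/(2*lambda)) = 10*log10(1.89*27^2/(2*0.03597)) = 42.82

42.82 dB
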